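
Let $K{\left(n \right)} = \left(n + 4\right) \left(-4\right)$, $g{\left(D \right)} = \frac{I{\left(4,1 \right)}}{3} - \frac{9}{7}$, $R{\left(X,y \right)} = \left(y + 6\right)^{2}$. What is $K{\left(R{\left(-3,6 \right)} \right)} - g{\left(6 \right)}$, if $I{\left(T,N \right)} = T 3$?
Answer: $- \frac{4163}{7} \approx -594.71$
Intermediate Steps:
$R{\left(X,y \right)} = \left(6 + y\right)^{2}$
$I{\left(T,N \right)} = 3 T$
$g{\left(D \right)} = \frac{19}{7}$ ($g{\left(D \right)} = \frac{3 \cdot 4}{3} - \frac{9}{7} = 12 \cdot \frac{1}{3} - \frac{9}{7} = 4 - \frac{9}{7} = \frac{19}{7}$)
$K{\left(n \right)} = -16 - 4 n$ ($K{\left(n \right)} = \left(4 + n\right) \left(-4\right) = -16 - 4 n$)
$K{\left(R{\left(-3,6 \right)} \right)} - g{\left(6 \right)} = \left(-16 - 4 \left(6 + 6\right)^{2}\right) - \frac{19}{7} = \left(-16 - 4 \cdot 12^{2}\right) - \frac{19}{7} = \left(-16 - 576\right) - \frac{19}{7} = -592 - \frac{19}{7} = - \frac{4163}{7}$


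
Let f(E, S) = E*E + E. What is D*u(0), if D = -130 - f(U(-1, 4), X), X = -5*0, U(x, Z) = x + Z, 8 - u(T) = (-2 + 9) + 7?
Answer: 852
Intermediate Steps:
u(T) = -6 (u(T) = 8 - ((-2 + 9) + 7) = 8 - (7 + 7) = 8 - 1*14 = 8 - 14 = -6)
U(x, Z) = Z + x
X = 0 (X = -1*0 = 0)
f(E, S) = E + E**2 (f(E, S) = E**2 + E = E + E**2)
D = -142 (D = -130 - (4 - 1)*(1 + (4 - 1)) = -130 - 3*(1 + 3) = -130 - 3*4 = -130 - 1*12 = -130 - 12 = -142)
D*u(0) = -142*(-6) = 852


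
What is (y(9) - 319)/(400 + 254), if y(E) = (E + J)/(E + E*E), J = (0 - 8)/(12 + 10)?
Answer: -63143/129492 ≈ -0.48762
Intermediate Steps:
J = -4/11 (J = -8/22 = -8*1/22 = -4/11 ≈ -0.36364)
y(E) = (-4/11 + E)/(E + E²) (y(E) = (E - 4/11)/(E + E*E) = (-4/11 + E)/(E + E²))
(y(9) - 319)/(400 + 254) = ((-4/11 + 9)/(9*(1 + 9)) - 319)/(400 + 254) = ((⅑)*(95/11)/10 - 319)/654 = ((⅑)*(⅒)*(95/11) - 319)*(1/654) = (19/198 - 319)*(1/654) = -63143/198*1/654 = -63143/129492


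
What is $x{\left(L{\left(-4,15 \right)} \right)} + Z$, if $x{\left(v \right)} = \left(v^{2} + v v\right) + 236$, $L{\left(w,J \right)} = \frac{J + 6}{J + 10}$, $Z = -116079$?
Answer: $- \frac{72400993}{625} \approx -1.1584 \cdot 10^{5}$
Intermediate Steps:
$L{\left(w,J \right)} = \frac{6 + J}{10 + J}$
$x{\left(v \right)} = 236 + 2 v^{2}$ ($x{\left(v \right)} = \left(v^{2} + v^{2}\right) + 236 = 2 v^{2} + 236 = 236 + 2 v^{2}$)
$x{\left(L{\left(-4,15 \right)} \right)} + Z = \left(236 + 2 \left(\frac{6 + 15}{10 + 15}\right)^{2}\right) - 116079 = \left(236 + 2 \left(\frac{1}{25} \cdot 21\right)^{2}\right) - 116079 = \left(236 + 2 \left(\frac{21}{25}\right)^{2}\right) - 116079 = \left(236 + 2 \cdot \frac{441}{625}\right) - 116079 = \left(236 + \frac{882}{625}\right) - 116079 = \frac{148382}{625} - 116079 = - \frac{72400993}{625}$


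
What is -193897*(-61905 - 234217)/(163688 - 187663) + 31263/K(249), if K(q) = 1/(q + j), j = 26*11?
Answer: 343581609941/23975 ≈ 1.4331e+7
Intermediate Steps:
j = 286
K(q) = 1/(286 + q) (K(q) = 1/(q + 286) = 1/(286 + q))
-193897*(-61905 - 234217)/(163688 - 187663) + 31263/K(249) = -193897*(-61905 - 234217)/(163688 - 187663) + 31263/(1/(286 + 249)) = -193897/((-23975/(-296122))) + 31263/(1/535) = -193897/((-23975*(-1/296122))) + 31263/(1/535) = -193897/23975/296122 + 31263*535 = -193897*296122/23975 + 16725705 = -57417167434/23975 + 16725705 = 343581609941/23975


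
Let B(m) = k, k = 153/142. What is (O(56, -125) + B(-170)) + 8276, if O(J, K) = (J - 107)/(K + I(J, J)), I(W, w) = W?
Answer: 27035349/3266 ≈ 8277.8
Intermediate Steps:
k = 153/142 (k = 153*(1/142) = 153/142 ≈ 1.0775)
B(m) = 153/142
O(J, K) = (-107 + J)/(J + K) (O(J, K) = (J - 107)/(K + J) = (-107 + J)/(J + K))
(O(56, -125) + B(-170)) + 8276 = ((-107 + 56)/(56 - 125) + 153/142) + 8276 = (-51/(-69) + 153/142) + 8276 = (-1/69*(-51) + 153/142) + 8276 = (17/23 + 153/142) + 8276 = 5933/3266 + 8276 = 27035349/3266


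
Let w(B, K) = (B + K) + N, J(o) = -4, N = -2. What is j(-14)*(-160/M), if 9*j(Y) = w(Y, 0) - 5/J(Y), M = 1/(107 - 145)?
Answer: -89680/9 ≈ -9964.4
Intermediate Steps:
M = -1/38 (M = 1/(-38) = -1/38 ≈ -0.026316)
w(B, K) = -2 + B + K (w(B, K) = (B + K) - 2 = -2 + B + K)
j(Y) = -1/12 + Y/9 (j(Y) = ((-2 + Y + 0) - 5/(-4))/9 = ((-2 + Y) - 5*(-¼))/9 = ((-2 + Y) + 5/4)/9 = (-¾ + Y)/9 = -1/12 + Y/9)
j(-14)*(-160/M) = (-1/12 + (⅑)*(-14))*(-160/(-1/38)) = (-1/12 - 14/9)*(-160*(-38)) = -59/36*6080 = -89680/9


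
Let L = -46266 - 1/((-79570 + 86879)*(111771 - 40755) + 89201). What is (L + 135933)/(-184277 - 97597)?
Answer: -23275093858357/73166759300865 ≈ -0.31811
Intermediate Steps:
L = -24018769278571/519145145 (L = -46266 - 1/(7309*71016 + 89201) = -46266 - 1/(519055944 + 89201) = -46266 - 1/519145145 = -24018769278571/519145145 ≈ -46266.)
(L + 135933)/(-184277 - 97597) = (-24018769278571/519145145 + 135933)/(-184277 - 97597) = (46550187716714/519145145)/(-281874) = (46550187716714/519145145)*(-1/281874) = -23275093858357/73166759300865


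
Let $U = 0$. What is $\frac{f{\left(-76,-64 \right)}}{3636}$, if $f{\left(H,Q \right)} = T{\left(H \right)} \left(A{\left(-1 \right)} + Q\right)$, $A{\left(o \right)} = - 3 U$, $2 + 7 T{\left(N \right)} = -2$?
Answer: $\frac{64}{6363} \approx 0.010058$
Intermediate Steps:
$T{\left(N \right)} = - \frac{4}{7}$ ($T{\left(N \right)} = - \frac{2}{7} + \frac{1}{7} \left(-2\right) = - \frac{2}{7} - \frac{2}{7} = - \frac{4}{7}$)
$A{\left(o \right)} = 0$ ($A{\left(o \right)} = \left(-3\right) 0 = 0$)
$f{\left(H,Q \right)} = - \frac{4 Q}{7}$ ($f{\left(H,Q \right)} = - \frac{4 \left(0 + Q\right)}{7} = - \frac{4 Q}{7}$)
$\frac{f{\left(-76,-64 \right)}}{3636} = \frac{\left(- \frac{4}{7}\right) \left(-64\right)}{3636} = \frac{256}{7} \cdot \frac{1}{3636} = \frac{64}{6363}$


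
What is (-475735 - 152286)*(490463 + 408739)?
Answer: -564717739242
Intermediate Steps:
(-475735 - 152286)*(490463 + 408739) = -628021*899202 = -564717739242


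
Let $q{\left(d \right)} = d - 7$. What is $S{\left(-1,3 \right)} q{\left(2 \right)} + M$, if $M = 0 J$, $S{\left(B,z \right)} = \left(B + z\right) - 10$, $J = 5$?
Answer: $40$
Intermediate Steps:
$q{\left(d \right)} = -7 + d$
$S{\left(B,z \right)} = -10 + B + z$
$M = 0$ ($M = 0 \cdot 5 = 0$)
$S{\left(-1,3 \right)} q{\left(2 \right)} + M = \left(-10 - 1 + 3\right) \left(-7 + 2\right) + 0 = \left(-8\right) \left(-5\right) + 0 = 40 + 0 = 40$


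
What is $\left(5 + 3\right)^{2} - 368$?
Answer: $-304$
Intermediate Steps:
$\left(5 + 3\right)^{2} - 368 = 8^{2} - 368 = 64 - 368 = -304$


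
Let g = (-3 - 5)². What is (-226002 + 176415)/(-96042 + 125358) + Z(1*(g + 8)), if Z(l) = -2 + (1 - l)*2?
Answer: -1423697/9772 ≈ -145.69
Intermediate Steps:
g = 64 (g = (-8)² = 64)
Z(l) = -2*l (Z(l) = -2 + (2 - 2*l) = -2*l)
(-226002 + 176415)/(-96042 + 125358) + Z(1*(g + 8)) = (-226002 + 176415)/(-96042 + 125358) - 2*(64 + 8) = -49587/29316 - 2*72 = -49587*1/29316 - 2*72 = -16529/9772 - 144 = -1423697/9772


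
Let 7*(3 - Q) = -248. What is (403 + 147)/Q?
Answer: 3850/269 ≈ 14.312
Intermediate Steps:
Q = 269/7 (Q = 3 - ⅐*(-248) = 3 + 248/7 = 269/7 ≈ 38.429)
(403 + 147)/Q = (403 + 147)/(269/7) = 550*(7/269) = 3850/269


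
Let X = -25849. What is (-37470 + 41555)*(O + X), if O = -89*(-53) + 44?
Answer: -86144480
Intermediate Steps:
O = 4761 (O = 4717 + 44 = 4761)
(-37470 + 41555)*(O + X) = (-37470 + 41555)*(4761 - 25849) = 4085*(-21088) = -86144480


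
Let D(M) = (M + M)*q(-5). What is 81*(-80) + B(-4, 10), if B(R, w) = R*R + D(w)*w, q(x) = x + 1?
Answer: -7264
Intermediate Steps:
q(x) = 1 + x
D(M) = -8*M (D(M) = (M + M)*(1 - 5) = (2*M)*(-4) = -8*M)
B(R, w) = R² - 8*w² (B(R, w) = R*R + (-8*w)*w = R² - 8*w²)
81*(-80) + B(-4, 10) = 81*(-80) + ((-4)² - 8*10²) = -6480 + (16 - 8*100) = -6480 + (16 - 800) = -6480 - 784 = -7264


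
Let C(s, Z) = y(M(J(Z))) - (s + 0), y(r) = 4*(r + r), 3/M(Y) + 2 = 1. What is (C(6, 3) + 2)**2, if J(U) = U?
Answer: 784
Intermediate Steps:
M(Y) = -3 (M(Y) = 3/(-2 + 1) = 3/(-1) = 3*(-1) = -3)
y(r) = 8*r (y(r) = 4*(2*r) = 8*r)
C(s, Z) = -24 - s (C(s, Z) = 8*(-3) - (s + 0) = -24 - s)
(C(6, 3) + 2)**2 = ((-24 - 1*6) + 2)**2 = ((-24 - 6) + 2)**2 = (-30 + 2)**2 = (-28)**2 = 784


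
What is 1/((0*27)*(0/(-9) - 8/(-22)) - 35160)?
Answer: -1/35160 ≈ -2.8441e-5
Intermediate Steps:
1/((0*27)*(0/(-9) - 8/(-22)) - 35160) = 1/(0*(0*(-1/9) - 8*(-1/22)) - 35160) = 1/(0*(0 + 4/11) - 35160) = 1/(0*(4/11) - 35160) = 1/(0 - 35160) = 1/(-35160) = -1/35160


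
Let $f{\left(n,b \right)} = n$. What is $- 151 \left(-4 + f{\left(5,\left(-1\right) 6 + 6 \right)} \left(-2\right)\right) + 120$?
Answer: $2234$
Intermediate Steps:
$- 151 \left(-4 + f{\left(5,\left(-1\right) 6 + 6 \right)} \left(-2\right)\right) + 120 = - 151 \left(-4 + 5 \left(-2\right)\right) + 120 = - 151 \left(-4 - 10\right) + 120 = \left(-151\right) \left(-14\right) + 120 = 2114 + 120 = 2234$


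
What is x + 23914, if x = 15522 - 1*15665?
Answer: 23771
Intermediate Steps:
x = -143 (x = 15522 - 15665 = -143)
x + 23914 = -143 + 23914 = 23771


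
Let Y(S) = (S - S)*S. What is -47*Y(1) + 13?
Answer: 13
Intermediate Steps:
Y(S) = 0 (Y(S) = 0*S = 0)
-47*Y(1) + 13 = -47*0 + 13 = 0 + 13 = 13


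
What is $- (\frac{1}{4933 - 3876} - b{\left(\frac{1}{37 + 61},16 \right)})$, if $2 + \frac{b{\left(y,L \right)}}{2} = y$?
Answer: $- \frac{29452}{7399} \approx -3.9805$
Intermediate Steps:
$b{\left(y,L \right)} = -4 + 2 y$
$- (\frac{1}{4933 - 3876} - b{\left(\frac{1}{37 + 61},16 \right)}) = - (\frac{1}{4933 - 3876} - \left(-4 + \frac{2}{37 + 61}\right)) = - (\frac{1}{1057} - \left(-4 + \frac{2}{98}\right)) = - (\frac{1}{1057} - \left(-4 + 2 \cdot \frac{1}{98}\right)) = - (\frac{1}{1057} - \left(-4 + \frac{1}{49}\right)) = - (\frac{1}{1057} - - \frac{195}{49}) = - (\frac{1}{1057} + \frac{195}{49}) = \left(-1\right) \frac{29452}{7399} = - \frac{29452}{7399}$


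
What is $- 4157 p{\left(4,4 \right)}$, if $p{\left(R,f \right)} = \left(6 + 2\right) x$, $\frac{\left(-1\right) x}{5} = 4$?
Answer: $665120$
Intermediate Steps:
$x = -20$ ($x = \left(-5\right) 4 = -20$)
$p{\left(R,f \right)} = -160$ ($p{\left(R,f \right)} = \left(6 + 2\right) \left(-20\right) = 8 \left(-20\right) = -160$)
$- 4157 p{\left(4,4 \right)} = \left(-4157\right) \left(-160\right) = 665120$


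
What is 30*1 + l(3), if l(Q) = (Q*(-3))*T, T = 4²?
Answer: -114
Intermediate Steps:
T = 16
l(Q) = -48*Q (l(Q) = (Q*(-3))*16 = -3*Q*16 = -48*Q)
30*1 + l(3) = 30*1 - 48*3 = 30 - 144 = -114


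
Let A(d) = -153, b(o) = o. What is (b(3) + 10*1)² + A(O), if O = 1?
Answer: 16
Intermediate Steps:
(b(3) + 10*1)² + A(O) = (3 + 10*1)² - 153 = (3 + 10)² - 153 = 13² - 153 = 169 - 153 = 16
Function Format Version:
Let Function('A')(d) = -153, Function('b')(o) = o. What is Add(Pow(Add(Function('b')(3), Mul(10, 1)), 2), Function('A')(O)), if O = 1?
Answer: 16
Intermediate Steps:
Add(Pow(Add(Function('b')(3), Mul(10, 1)), 2), Function('A')(O)) = Add(Pow(Add(3, Mul(10, 1)), 2), -153) = Add(Pow(Add(3, 10), 2), -153) = Add(Pow(13, 2), -153) = Add(169, -153) = 16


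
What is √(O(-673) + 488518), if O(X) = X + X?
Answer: 2*√121793 ≈ 697.98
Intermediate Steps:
O(X) = 2*X
√(O(-673) + 488518) = √(2*(-673) + 488518) = √(-1346 + 488518) = √487172 = 2*√121793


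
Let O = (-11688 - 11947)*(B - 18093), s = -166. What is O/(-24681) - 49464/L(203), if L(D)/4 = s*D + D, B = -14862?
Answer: -2898740341681/91854455 ≈ -31558.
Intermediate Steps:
O = 778891425 (O = (-11688 - 11947)*(-14862 - 18093) = -23635*(-32955) = 778891425)
L(D) = -660*D (L(D) = 4*(-166*D + D) = 4*(-165*D) = -660*D)
O/(-24681) - 49464/L(203) = 778891425/(-24681) - 49464/((-660*203)) = 778891425*(-1/24681) - 49464/(-133980) = -259630475/8227 - 49464*(-1/133980) = -259630475/8227 + 4122/11165 = -2898740341681/91854455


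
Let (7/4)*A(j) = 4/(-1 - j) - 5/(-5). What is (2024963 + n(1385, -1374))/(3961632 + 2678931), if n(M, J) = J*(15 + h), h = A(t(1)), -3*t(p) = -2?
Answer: 10027261/33202815 ≈ 0.30200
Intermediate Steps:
t(p) = ⅔ (t(p) = -⅓*(-2) = ⅔)
A(j) = 4/7 + 16/(7*(-1 - j)) (A(j) = 4*(4/(-1 - j) - 5/(-5))/7 = 4*(4/(-1 - j) - 5*(-⅕))/7 = 4*(4/(-1 - j) + 1)/7 = 4*(1 + 4/(-1 - j))/7 = 4/7 + 16/(7*(-1 - j)))
h = -⅘ (h = 4*(-3 + ⅔)/(7*(1 + ⅔)) = (4/7)*(-7/3)/(5/3) = (4/7)*(⅗)*(-7/3) = -⅘ ≈ -0.80000)
n(M, J) = 71*J/5 (n(M, J) = J*(15 - ⅘) = J*(71/5) = 71*J/5)
(2024963 + n(1385, -1374))/(3961632 + 2678931) = (2024963 + (71/5)*(-1374))/(3961632 + 2678931) = (2024963 - 97554/5)/6640563 = (10027261/5)*(1/6640563) = 10027261/33202815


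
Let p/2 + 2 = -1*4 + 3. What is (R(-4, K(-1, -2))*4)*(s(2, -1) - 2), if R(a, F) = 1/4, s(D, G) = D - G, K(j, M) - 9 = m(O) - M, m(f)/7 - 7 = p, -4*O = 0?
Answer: 1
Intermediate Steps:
O = 0 (O = -1/4*0 = 0)
p = -6 (p = -4 + 2*(-1*4 + 3) = -4 + 2*(-4 + 3) = -4 + 2*(-1) = -4 - 2 = -6)
m(f) = 7 (m(f) = 49 + 7*(-6) = 49 - 42 = 7)
K(j, M) = 16 - M (K(j, M) = 9 + (7 - M) = 16 - M)
R(a, F) = 1/4
(R(-4, K(-1, -2))*4)*(s(2, -1) - 2) = ((1/4)*4)*((2 - 1*(-1)) - 2) = 1*((2 + 1) - 2) = 1*(3 - 2) = 1*1 = 1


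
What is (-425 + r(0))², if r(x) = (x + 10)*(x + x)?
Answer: 180625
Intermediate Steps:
r(x) = 2*x*(10 + x) (r(x) = (10 + x)*(2*x) = 2*x*(10 + x))
(-425 + r(0))² = (-425 + 2*0*(10 + 0))² = (-425 + 2*0*10)² = (-425 + 0)² = (-425)² = 180625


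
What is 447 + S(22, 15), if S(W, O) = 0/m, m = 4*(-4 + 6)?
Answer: 447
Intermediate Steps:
m = 8 (m = 4*2 = 8)
S(W, O) = 0 (S(W, O) = 0/8 = 0*(⅛) = 0)
447 + S(22, 15) = 447 + 0 = 447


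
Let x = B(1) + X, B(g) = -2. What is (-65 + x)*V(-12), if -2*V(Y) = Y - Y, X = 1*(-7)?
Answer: 0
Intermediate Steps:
X = -7
V(Y) = 0 (V(Y) = -(Y - Y)/2 = -1/2*0 = 0)
x = -9 (x = -2 - 7 = -9)
(-65 + x)*V(-12) = (-65 - 9)*0 = -74*0 = 0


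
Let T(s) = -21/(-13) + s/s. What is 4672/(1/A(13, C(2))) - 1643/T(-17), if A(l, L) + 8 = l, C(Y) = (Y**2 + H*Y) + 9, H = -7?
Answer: 772881/34 ≈ 22732.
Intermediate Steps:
C(Y) = 9 + Y**2 - 7*Y (C(Y) = (Y**2 - 7*Y) + 9 = 9 + Y**2 - 7*Y)
T(s) = 34/13 (T(s) = -21*(-1/13) + 1 = 21/13 + 1 = 34/13)
A(l, L) = -8 + l
4672/(1/A(13, C(2))) - 1643/T(-17) = 4672/(1/(-8 + 13)) - 1643/34/13 = 4672/(1/5) - 1643*13/34 = 4672/(1/5) - 21359/34 = 4672*5 - 21359/34 = 23360 - 21359/34 = 772881/34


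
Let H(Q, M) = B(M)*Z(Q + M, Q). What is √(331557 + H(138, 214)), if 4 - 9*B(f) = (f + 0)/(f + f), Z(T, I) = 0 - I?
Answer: √2983530/3 ≈ 575.76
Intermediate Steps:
Z(T, I) = -I
B(f) = 7/18 (B(f) = 4/9 - (f + 0)/(9*(f + f)) = 4/9 - f/(9*(2*f)) = 4/9 - f*1/(2*f)/9 = 4/9 - ⅑*½ = 4/9 - 1/18 = 7/18)
H(Q, M) = -7*Q/18 (H(Q, M) = 7*(-Q)/18 = -7*Q/18)
√(331557 + H(138, 214)) = √(331557 - 7/18*138) = √(331557 - 161/3) = √(994510/3) = √2983530/3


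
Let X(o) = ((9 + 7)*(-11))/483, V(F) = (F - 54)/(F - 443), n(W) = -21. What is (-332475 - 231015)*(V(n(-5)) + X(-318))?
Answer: 4267403685/37352 ≈ 1.1425e+5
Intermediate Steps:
V(F) = (-54 + F)/(-443 + F)
X(o) = -176/483 (X(o) = (16*(-11))*(1/483) = -176*1/483 = -176/483)
(-332475 - 231015)*(V(n(-5)) + X(-318)) = (-332475 - 231015)*((-54 - 21)/(-443 - 21) - 176/483) = -563490*(-75/(-464) - 176/483) = -563490*(-1/464*(-75) - 176/483) = -563490*(75/464 - 176/483) = -563490*(-45439/224112) = 4267403685/37352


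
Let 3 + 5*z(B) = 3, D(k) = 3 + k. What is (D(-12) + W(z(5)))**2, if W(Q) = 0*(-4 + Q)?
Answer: 81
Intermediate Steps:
z(B) = 0 (z(B) = -3/5 + (1/5)*3 = -3/5 + 3/5 = 0)
W(Q) = 0
(D(-12) + W(z(5)))**2 = ((3 - 12) + 0)**2 = (-9 + 0)**2 = (-9)**2 = 81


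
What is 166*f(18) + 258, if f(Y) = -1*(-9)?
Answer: 1752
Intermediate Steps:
f(Y) = 9
166*f(18) + 258 = 166*9 + 258 = 1494 + 258 = 1752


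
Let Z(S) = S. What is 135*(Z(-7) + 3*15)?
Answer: 5130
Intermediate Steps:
135*(Z(-7) + 3*15) = 135*(-7 + 3*15) = 135*(-7 + 45) = 135*38 = 5130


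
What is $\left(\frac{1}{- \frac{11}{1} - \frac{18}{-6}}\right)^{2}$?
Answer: $\frac{1}{64} \approx 0.015625$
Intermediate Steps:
$\left(\frac{1}{- \frac{11}{1} - \frac{18}{-6}}\right)^{2} = \left(\frac{1}{\left(-11\right) 1 - -3}\right)^{2} = \left(\frac{1}{-11 + 3}\right)^{2} = \left(\frac{1}{-8}\right)^{2} = \left(- \frac{1}{8}\right)^{2} = \frac{1}{64}$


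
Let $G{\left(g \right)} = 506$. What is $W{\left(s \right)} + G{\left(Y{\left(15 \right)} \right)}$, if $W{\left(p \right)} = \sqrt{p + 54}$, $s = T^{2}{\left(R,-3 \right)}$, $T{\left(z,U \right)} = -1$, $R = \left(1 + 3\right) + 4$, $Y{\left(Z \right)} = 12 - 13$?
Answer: $506 + \sqrt{55} \approx 513.42$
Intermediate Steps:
$Y{\left(Z \right)} = -1$ ($Y{\left(Z \right)} = 12 - 13 = -1$)
$R = 8$ ($R = 4 + 4 = 8$)
$s = 1$ ($s = \left(-1\right)^{2} = 1$)
$W{\left(p \right)} = \sqrt{54 + p}$
$W{\left(s \right)} + G{\left(Y{\left(15 \right)} \right)} = \sqrt{54 + 1} + 506 = \sqrt{55} + 506 = 506 + \sqrt{55}$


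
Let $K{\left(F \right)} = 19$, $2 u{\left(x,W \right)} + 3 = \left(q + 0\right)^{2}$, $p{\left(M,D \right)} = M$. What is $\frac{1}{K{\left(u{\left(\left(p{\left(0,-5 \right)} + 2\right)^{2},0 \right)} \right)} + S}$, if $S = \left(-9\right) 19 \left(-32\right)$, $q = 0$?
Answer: $\frac{1}{5491} \approx 0.00018212$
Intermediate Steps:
$u{\left(x,W \right)} = - \frac{3}{2}$ ($u{\left(x,W \right)} = - \frac{3}{2} + \frac{\left(0 + 0\right)^{2}}{2} = - \frac{3}{2} + \frac{0^{2}}{2} = - \frac{3}{2} + \frac{1}{2} \cdot 0 = - \frac{3}{2} + 0 = - \frac{3}{2}$)
$S = 5472$ ($S = \left(-171\right) \left(-32\right) = 5472$)
$\frac{1}{K{\left(u{\left(\left(p{\left(0,-5 \right)} + 2\right)^{2},0 \right)} \right)} + S} = \frac{1}{19 + 5472} = \frac{1}{5491}$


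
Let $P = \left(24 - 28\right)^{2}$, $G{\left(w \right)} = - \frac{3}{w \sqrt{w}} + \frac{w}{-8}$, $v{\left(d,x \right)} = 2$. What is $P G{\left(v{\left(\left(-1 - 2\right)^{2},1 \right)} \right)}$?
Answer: $-4 - 12 \sqrt{2} \approx -20.971$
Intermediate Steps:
$G{\left(w \right)} = - \frac{3}{w^{\frac{3}{2}}} - \frac{w}{8}$ ($G{\left(w \right)} = - \frac{3}{w^{\frac{3}{2}}} + w \left(- \frac{1}{8}\right) = - \frac{3}{w^{\frac{3}{2}}} - \frac{w}{8}$)
$P = 16$ ($P = \left(-4\right)^{2} = 16$)
$P G{\left(v{\left(\left(-1 - 2\right)^{2},1 \right)} \right)} = 16 \left(- \frac{3}{2 \sqrt{2}} - \frac{1}{4}\right) = 16 \left(- 3 \frac{\sqrt{2}}{4} - \frac{1}{4}\right) = 16 \left(- \frac{3 \sqrt{2}}{4} - \frac{1}{4}\right) = 16 \left(- \frac{1}{4} - \frac{3 \sqrt{2}}{4}\right) = -4 - 12 \sqrt{2}$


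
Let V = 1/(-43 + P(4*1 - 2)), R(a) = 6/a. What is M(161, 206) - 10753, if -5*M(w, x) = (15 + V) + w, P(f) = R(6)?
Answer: -2265521/210 ≈ -10788.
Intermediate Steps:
P(f) = 1 (P(f) = 6/6 = 6*(⅙) = 1)
V = -1/42 (V = 1/(-43 + 1) = 1/(-42) = -1/42 ≈ -0.023810)
M(w, x) = -629/210 - w/5 (M(w, x) = -((15 - 1/42) + w)/5 = -(629/42 + w)/5 = -629/210 - w/5)
M(161, 206) - 10753 = (-629/210 - ⅕*161) - 10753 = (-629/210 - 161/5) - 10753 = -7391/210 - 10753 = -2265521/210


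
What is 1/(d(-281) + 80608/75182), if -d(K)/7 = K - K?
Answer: 37591/40304 ≈ 0.93269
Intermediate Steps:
d(K) = 0 (d(K) = -7*(K - K) = -7*0 = 0)
1/(d(-281) + 80608/75182) = 1/(0 + 80608/75182) = 1/(0 + 80608*(1/75182)) = 1/(0 + 40304/37591) = 1/(40304/37591) = 37591/40304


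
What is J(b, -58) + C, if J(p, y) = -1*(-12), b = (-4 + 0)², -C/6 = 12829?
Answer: -76962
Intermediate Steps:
C = -76974 (C = -6*12829 = -76974)
b = 16 (b = (-4)² = 16)
J(p, y) = 12
J(b, -58) + C = 12 - 76974 = -76962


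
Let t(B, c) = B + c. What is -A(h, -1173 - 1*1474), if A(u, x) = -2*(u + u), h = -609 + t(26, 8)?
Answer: -2300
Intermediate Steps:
h = -575 (h = -609 + (26 + 8) = -609 + 34 = -575)
A(u, x) = -4*u
-A(h, -1173 - 1*1474) = -(-4)*(-575) = -1*2300 = -2300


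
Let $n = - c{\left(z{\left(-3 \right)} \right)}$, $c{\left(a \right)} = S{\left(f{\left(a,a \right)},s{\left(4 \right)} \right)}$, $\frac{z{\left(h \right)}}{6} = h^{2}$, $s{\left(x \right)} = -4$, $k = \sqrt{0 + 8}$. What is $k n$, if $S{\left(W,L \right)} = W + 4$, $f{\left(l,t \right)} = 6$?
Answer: $- 20 \sqrt{2} \approx -28.284$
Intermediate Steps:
$k = 2 \sqrt{2}$ ($k = \sqrt{8} = 2 \sqrt{2} \approx 2.8284$)
$z{\left(h \right)} = 6 h^{2}$
$S{\left(W,L \right)} = 4 + W$
$c{\left(a \right)} = 10$ ($c{\left(a \right)} = 4 + 6 = 10$)
$n = -10$ ($n = \left(-1\right) 10 = -10$)
$k n = 2 \sqrt{2} \left(-10\right) = - 20 \sqrt{2}$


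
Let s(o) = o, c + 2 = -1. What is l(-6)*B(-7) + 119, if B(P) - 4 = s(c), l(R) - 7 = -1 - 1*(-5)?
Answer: 130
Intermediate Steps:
c = -3 (c = -2 - 1 = -3)
l(R) = 11 (l(R) = 7 + (-1 - 1*(-5)) = 7 + (-1 + 5) = 7 + 4 = 11)
B(P) = 1 (B(P) = 4 - 3 = 1)
l(-6)*B(-7) + 119 = 11*1 + 119 = 11 + 119 = 130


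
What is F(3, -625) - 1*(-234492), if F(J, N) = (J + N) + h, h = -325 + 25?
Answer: 233570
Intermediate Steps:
h = -300
F(J, N) = -300 + J + N (F(J, N) = (J + N) - 300 = -300 + J + N)
F(3, -625) - 1*(-234492) = (-300 + 3 - 625) - 1*(-234492) = -922 + 234492 = 233570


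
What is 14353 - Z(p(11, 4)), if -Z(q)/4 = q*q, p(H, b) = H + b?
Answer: 15253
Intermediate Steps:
Z(q) = -4*q² (Z(q) = -4*q*q = -4*q²)
14353 - Z(p(11, 4)) = 14353 - (-4)*(11 + 4)² = 14353 - (-4)*15² = 14353 - (-4)*225 = 14353 - 1*(-900) = 14353 + 900 = 15253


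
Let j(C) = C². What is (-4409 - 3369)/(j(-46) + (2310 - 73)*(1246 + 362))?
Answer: -3889/1799606 ≈ -0.0021610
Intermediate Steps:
(-4409 - 3369)/(j(-46) + (2310 - 73)*(1246 + 362)) = (-4409 - 3369)/((-46)² + (2310 - 73)*(1246 + 362)) = -7778/(2116 + 2237*1608) = -7778/(2116 + 3597096) = -7778/3599212 = -7778*1/3599212 = -3889/1799606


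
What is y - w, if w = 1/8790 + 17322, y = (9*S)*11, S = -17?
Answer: -167053951/8790 ≈ -19005.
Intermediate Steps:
y = -1683 (y = (9*(-17))*11 = -153*11 = -1683)
w = 152260381/8790 (w = 1/8790 + 17322 = 152260381/8790 ≈ 17322.)
y - w = -1683 - 1*152260381/8790 = -1683 - 152260381/8790 = -167053951/8790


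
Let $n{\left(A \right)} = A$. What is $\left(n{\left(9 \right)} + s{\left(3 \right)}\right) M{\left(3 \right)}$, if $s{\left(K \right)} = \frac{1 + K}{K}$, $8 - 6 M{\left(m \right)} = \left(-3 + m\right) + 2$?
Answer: $\frac{31}{3} \approx 10.333$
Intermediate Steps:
$M{\left(m \right)} = \frac{3}{2} - \frac{m}{6}$ ($M{\left(m \right)} = \frac{4}{3} - \frac{\left(-3 + m\right) + 2}{6} = \frac{4}{3} - \frac{-1 + m}{6} = \frac{4}{3} - \left(- \frac{1}{6} + \frac{m}{6}\right) = \frac{3}{2} - \frac{m}{6}$)
$s{\left(K \right)} = \frac{1 + K}{K}$
$\left(n{\left(9 \right)} + s{\left(3 \right)}\right) M{\left(3 \right)} = \left(9 + \frac{1 + 3}{3}\right) \left(\frac{3}{2} - \frac{1}{2}\right) = \left(9 + \frac{1}{3} \cdot 4\right) \left(\frac{3}{2} - \frac{1}{2}\right) = \left(9 + \frac{4}{3}\right) 1 = \frac{31}{3} \cdot 1 = \frac{31}{3}$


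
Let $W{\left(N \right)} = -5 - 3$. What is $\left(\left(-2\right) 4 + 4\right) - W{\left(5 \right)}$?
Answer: $4$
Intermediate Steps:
$W{\left(N \right)} = -8$
$\left(\left(-2\right) 4 + 4\right) - W{\left(5 \right)} = \left(\left(-2\right) 4 + 4\right) - -8 = \left(-8 + 4\right) + 8 = -4 + 8 = 4$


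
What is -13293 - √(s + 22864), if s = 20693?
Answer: -13293 - √43557 ≈ -13502.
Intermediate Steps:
-13293 - √(s + 22864) = -13293 - √(20693 + 22864) = -13293 - √43557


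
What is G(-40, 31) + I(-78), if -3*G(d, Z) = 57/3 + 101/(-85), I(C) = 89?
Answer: 21181/255 ≈ 83.063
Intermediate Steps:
G(d, Z) = -1514/255 (G(d, Z) = -(57/3 + 101/(-85))/3 = -(57*(⅓) + 101*(-1/85))/3 = -(19 - 101/85)/3 = -⅓*1514/85 = -1514/255)
G(-40, 31) + I(-78) = -1514/255 + 89 = 21181/255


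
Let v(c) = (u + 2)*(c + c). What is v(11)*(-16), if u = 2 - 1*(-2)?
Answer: -2112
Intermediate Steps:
u = 4 (u = 2 + 2 = 4)
v(c) = 12*c (v(c) = (4 + 2)*(c + c) = 6*(2*c) = 12*c)
v(11)*(-16) = (12*11)*(-16) = 132*(-16) = -2112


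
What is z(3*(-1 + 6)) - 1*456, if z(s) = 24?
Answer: -432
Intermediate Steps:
z(3*(-1 + 6)) - 1*456 = 24 - 1*456 = 24 - 456 = -432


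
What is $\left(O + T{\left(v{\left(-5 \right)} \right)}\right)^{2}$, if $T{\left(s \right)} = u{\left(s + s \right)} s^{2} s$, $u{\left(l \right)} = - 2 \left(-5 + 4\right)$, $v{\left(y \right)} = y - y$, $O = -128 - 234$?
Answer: $131044$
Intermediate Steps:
$O = -362$
$v{\left(y \right)} = 0$
$u{\left(l \right)} = 2$ ($u{\left(l \right)} = \left(-2\right) \left(-1\right) = 2$)
$T{\left(s \right)} = 2 s^{3}$ ($T{\left(s \right)} = 2 s^{2} s = 2 s^{3}$)
$\left(O + T{\left(v{\left(-5 \right)} \right)}\right)^{2} = \left(-362 + 2 \cdot 0^{3}\right)^{2} = \left(-362 + 2 \cdot 0\right)^{2} = \left(-362 + 0\right)^{2} = \left(-362\right)^{2} = 131044$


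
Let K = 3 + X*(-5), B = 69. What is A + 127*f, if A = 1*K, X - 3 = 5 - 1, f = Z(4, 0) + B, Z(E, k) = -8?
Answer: 7715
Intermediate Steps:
f = 61 (f = -8 + 69 = 61)
X = 7 (X = 3 + (5 - 1) = 3 + 4 = 7)
K = -32 (K = 3 + 7*(-5) = 3 - 35 = -32)
A = -32 (A = 1*(-32) = -32)
A + 127*f = -32 + 127*61 = -32 + 7747 = 7715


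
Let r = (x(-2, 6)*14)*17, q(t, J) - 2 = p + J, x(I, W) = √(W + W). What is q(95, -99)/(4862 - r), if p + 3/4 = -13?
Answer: -63349/2701096 - 3101*√3/1350548 ≈ -0.027430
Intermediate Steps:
p = -55/4 (p = -¾ - 13 = -55/4 ≈ -13.750)
x(I, W) = √2*√W (x(I, W) = √(2*W) = √2*√W)
q(t, J) = -47/4 + J (q(t, J) = 2 + (-55/4 + J) = -47/4 + J)
r = 476*√3 (r = ((√2*√6)*14)*17 = ((2*√3)*14)*17 = (28*√3)*17 = 476*√3 ≈ 824.46)
q(95, -99)/(4862 - r) = (-47/4 - 99)/(4862 - 476*√3) = -443/(4*(4862 - 476*√3))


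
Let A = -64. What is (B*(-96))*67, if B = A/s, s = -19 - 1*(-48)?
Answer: 411648/29 ≈ 14195.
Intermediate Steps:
s = 29 (s = -19 + 48 = 29)
B = -64/29 ≈ -2.2069
(B*(-96))*67 = -64/29*(-96)*67 = (6144/29)*67 = 411648/29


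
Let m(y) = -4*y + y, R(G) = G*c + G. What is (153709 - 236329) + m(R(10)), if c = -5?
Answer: -82500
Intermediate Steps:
R(G) = -4*G (R(G) = G*(-5) + G = -5*G + G = -4*G)
m(y) = -3*y
(153709 - 236329) + m(R(10)) = (153709 - 236329) - (-12)*10 = -82620 - 3*(-40) = -82620 + 120 = -82500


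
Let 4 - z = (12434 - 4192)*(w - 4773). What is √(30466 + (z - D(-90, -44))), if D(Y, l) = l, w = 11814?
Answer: 32*I*√56642 ≈ 7615.9*I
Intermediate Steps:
z = -58031918 (z = 4 - (12434 - 4192)*(11814 - 4773) = 4 - 8242*7041 = 4 - 1*58031922 = 4 - 58031922 = -58031918)
√(30466 + (z - D(-90, -44))) = √(30466 + (-58031918 - 1*(-44))) = √(30466 + (-58031918 + 44)) = √(30466 - 58031874) = √(-58001408) = 32*I*√56642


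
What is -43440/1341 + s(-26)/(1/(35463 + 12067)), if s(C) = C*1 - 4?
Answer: -637391780/447 ≈ -1.4259e+6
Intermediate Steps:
s(C) = -4 + C (s(C) = C - 4 = -4 + C)
-43440/1341 + s(-26)/(1/(35463 + 12067)) = -43440/1341 + (-4 - 26)/(1/(35463 + 12067)) = -43440*1/1341 - 30/(1/47530) = -14480/447 - 30/1/47530 = -14480/447 - 30*47530 = -14480/447 - 1425900 = -637391780/447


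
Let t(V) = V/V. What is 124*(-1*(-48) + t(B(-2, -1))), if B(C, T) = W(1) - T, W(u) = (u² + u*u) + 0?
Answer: 6076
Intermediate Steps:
W(u) = 2*u² (W(u) = (u² + u²) + 0 = 2*u² + 0 = 2*u²)
B(C, T) = 2 - T (B(C, T) = 2*1² - T = 2*1 - T = 2 - T)
t(V) = 1
124*(-1*(-48) + t(B(-2, -1))) = 124*(-1*(-48) + 1) = 124*(48 + 1) = 124*49 = 6076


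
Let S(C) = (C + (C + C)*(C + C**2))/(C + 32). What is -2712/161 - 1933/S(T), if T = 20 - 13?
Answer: -2040357/18193 ≈ -112.15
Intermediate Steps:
T = 7
S(C) = (C + 2*C*(C + C**2))/(32 + C) (S(C) = (C + (2*C)*(C + C**2))/(32 + C) = (C + 2*C*(C + C**2))/(32 + C))
-2712/161 - 1933/S(T) = -2712/161 - 1933*(32 + 7)/(7*(1 + 2*7 + 2*7**2)) = -2712*1/161 - 1933*39/(7*(1 + 14 + 2*49)) = -2712/161 - 1933*39/(7*(1 + 14 + 98)) = -2712/161 - 1933/(7*(1/39)*113) = -2712/161 - 1933/791/39 = -2712/161 - 1933*39/791 = -2712/161 - 75387/791 = -2040357/18193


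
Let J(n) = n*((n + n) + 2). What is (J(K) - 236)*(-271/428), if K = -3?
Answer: 15176/107 ≈ 141.83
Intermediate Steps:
J(n) = n*(2 + 2*n) (J(n) = n*(2*n + 2) = n*(2 + 2*n))
(J(K) - 236)*(-271/428) = (2*(-3)*(1 - 3) - 236)*(-271/428) = (2*(-3)*(-2) - 236)*(-271*1/428) = (12 - 236)*(-271/428) = -224*(-271/428) = 15176/107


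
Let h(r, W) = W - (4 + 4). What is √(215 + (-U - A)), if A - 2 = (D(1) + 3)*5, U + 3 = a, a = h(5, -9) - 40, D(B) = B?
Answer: √253 ≈ 15.906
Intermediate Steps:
h(r, W) = -8 + W (h(r, W) = W - 1*8 = W - 8 = -8 + W)
a = -57 (a = (-8 - 9) - 40 = -17 - 40 = -57)
U = -60 (U = -3 - 57 = -60)
A = 22 (A = 2 + (1 + 3)*5 = 2 + 4*5 = 2 + 20 = 22)
√(215 + (-U - A)) = √(215 + (-1*(-60) - 1*22)) = √(215 + (60 - 22)) = √(215 + 38) = √253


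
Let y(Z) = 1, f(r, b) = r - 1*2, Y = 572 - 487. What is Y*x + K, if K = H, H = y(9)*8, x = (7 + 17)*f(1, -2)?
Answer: -2032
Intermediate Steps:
Y = 85
f(r, b) = -2 + r (f(r, b) = r - 2 = -2 + r)
x = -24 (x = (7 + 17)*(-2 + 1) = 24*(-1) = -24)
H = 8 (H = 1*8 = 8)
K = 8
Y*x + K = 85*(-24) + 8 = -2040 + 8 = -2032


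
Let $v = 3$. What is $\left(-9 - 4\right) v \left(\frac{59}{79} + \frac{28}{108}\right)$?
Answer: $- \frac{27898}{711} \approx -39.238$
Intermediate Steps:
$\left(-9 - 4\right) v \left(\frac{59}{79} + \frac{28}{108}\right) = \left(-9 - 4\right) 3 \left(\frac{59}{79} + \frac{28}{108}\right) = \left(-13\right) 3 \left(59 \cdot \frac{1}{79} + 28 \cdot \frac{1}{108}\right) = - 39 \left(\frac{59}{79} + \frac{7}{27}\right) = \left(-39\right) \frac{2146}{2133} = - \frac{27898}{711}$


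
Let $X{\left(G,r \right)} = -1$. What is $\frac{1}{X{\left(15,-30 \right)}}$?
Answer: $-1$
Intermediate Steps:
$\frac{1}{X{\left(15,-30 \right)}} = \frac{1}{-1} = -1$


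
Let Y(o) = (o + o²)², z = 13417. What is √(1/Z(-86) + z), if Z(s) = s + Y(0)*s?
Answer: √99232046/86 ≈ 115.83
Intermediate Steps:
Z(s) = s (Z(s) = s + (0²*(1 + 0)²)*s = s + (0*1²)*s = s + (0*1)*s = s + 0*s = s + 0 = s)
√(1/Z(-86) + z) = √(1/(-86) + 13417) = √(-1/86 + 13417) = √(1153861/86) = √99232046/86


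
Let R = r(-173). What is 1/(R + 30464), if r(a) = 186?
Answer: 1/30650 ≈ 3.2626e-5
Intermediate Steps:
R = 186
1/(R + 30464) = 1/(186 + 30464) = 1/30650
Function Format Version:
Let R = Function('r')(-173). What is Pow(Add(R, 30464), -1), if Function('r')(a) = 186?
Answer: Rational(1, 30650) ≈ 3.2626e-5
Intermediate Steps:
R = 186
Pow(Add(R, 30464), -1) = Pow(Add(186, 30464), -1) = Pow(30650, -1) = Rational(1, 30650)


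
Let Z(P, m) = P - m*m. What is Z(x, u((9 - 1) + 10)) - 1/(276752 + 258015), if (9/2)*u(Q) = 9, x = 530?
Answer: 281287441/534767 ≈ 526.00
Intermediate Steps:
u(Q) = 2 (u(Q) = (2/9)*9 = 2)
Z(P, m) = P - m²
Z(x, u((9 - 1) + 10)) - 1/(276752 + 258015) = (530 - 1*2²) - 1/(276752 + 258015) = (530 - 1*4) - 1/534767 = (530 - 4) - 1*1/534767 = 526 - 1/534767 = 281287441/534767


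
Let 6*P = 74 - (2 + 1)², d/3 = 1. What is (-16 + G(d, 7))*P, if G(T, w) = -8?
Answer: -260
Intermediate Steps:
d = 3 (d = 3*1 = 3)
P = 65/6 (P = (74 - (2 + 1)²)/6 = (74 - 1*3²)/6 = (74 - 1*9)/6 = (74 - 9)/6 = (⅙)*65 = 65/6 ≈ 10.833)
(-16 + G(d, 7))*P = (-16 - 8)*(65/6) = -24*65/6 = -260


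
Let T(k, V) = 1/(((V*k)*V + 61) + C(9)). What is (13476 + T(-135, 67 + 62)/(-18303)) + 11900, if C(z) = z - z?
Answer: 1043390412871873/41117213622 ≈ 25376.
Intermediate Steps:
C(z) = 0
T(k, V) = 1/(61 + k*V**2) (T(k, V) = 1/(((V*k)*V + 61) + 0) = 1/((k*V**2 + 61) + 0) = 1/((61 + k*V**2) + 0) = 1/(61 + k*V**2))
(13476 + T(-135, 67 + 62)/(-18303)) + 11900 = (13476 + 1/((61 - 135*(67 + 62)**2)*(-18303))) + 11900 = (13476 - 1/18303/(61 - 135*129**2)) + 11900 = (13476 - 1/18303/(61 - 135*16641)) + 11900 = (13476 - 1/18303/(61 - 2246535)) + 11900 = (13476 - 1/18303/(-2246474)) + 11900 = (13476 - 1/2246474*(-1/18303)) + 11900 = (13476 + 1/41117213622) + 11900 = 554095570770073/41117213622 + 11900 = 1043390412871873/41117213622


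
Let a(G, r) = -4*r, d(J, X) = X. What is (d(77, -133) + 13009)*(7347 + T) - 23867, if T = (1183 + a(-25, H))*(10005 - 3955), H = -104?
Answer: 124656356305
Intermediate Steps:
T = 9673950 (T = (1183 - 4*(-104))*(10005 - 3955) = (1183 + 416)*6050 = 1599*6050 = 9673950)
(d(77, -133) + 13009)*(7347 + T) - 23867 = (-133 + 13009)*(7347 + 9673950) - 23867 = 12876*9681297 - 23867 = 124656380172 - 23867 = 124656356305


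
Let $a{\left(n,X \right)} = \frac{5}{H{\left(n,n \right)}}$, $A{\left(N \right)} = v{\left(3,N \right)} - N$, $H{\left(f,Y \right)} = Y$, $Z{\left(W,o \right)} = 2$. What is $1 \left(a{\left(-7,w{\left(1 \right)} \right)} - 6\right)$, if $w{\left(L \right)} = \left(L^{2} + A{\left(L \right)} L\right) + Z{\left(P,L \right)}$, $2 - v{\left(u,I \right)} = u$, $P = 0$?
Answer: $- \frac{47}{7} \approx -6.7143$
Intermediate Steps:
$v{\left(u,I \right)} = 2 - u$
$A{\left(N \right)} = -1 - N$ ($A{\left(N \right)} = \left(2 - 3\right) - N = -1 - N$)
$w{\left(L \right)} = 2 + L^{2} + L \left(-1 - L\right)$ ($w{\left(L \right)} = \left(L^{2} + \left(-1 - L\right) L\right) + 2 = \left(L^{2} + L \left(-1 - L\right)\right) + 2 = 2 + L^{2} + L \left(-1 - L\right)$)
$a{\left(n,X \right)} = \frac{5}{n}$
$1 \left(a{\left(-7,w{\left(1 \right)} \right)} - 6\right) = 1 \left(\frac{5}{-7} - 6\right) = 1 \left(5 \left(- \frac{1}{7}\right) - 6\right) = 1 \left(- \frac{5}{7} - 6\right) = 1 \left(- \frac{47}{7}\right) = - \frac{47}{7}$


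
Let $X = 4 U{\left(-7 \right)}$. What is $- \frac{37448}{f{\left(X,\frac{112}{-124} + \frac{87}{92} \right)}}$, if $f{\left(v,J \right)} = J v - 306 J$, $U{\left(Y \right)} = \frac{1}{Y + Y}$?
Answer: $\frac{23362871}{8107} \approx 2881.8$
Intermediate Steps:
$U{\left(Y \right)} = \frac{1}{2 Y}$
$X = - \frac{2}{7}$ ($X = 4 \frac{1}{2 \left(-7\right)} = 4 \cdot \frac{1}{2} \left(- \frac{1}{7}\right) = 4 \left(- \frac{1}{14}\right) = - \frac{2}{7} \approx -0.28571$)
$f{\left(v,J \right)} = - 306 J + J v$
$- \frac{37448}{f{\left(X,\frac{112}{-124} + \frac{87}{92} \right)}} = - \frac{37448}{\left(\frac{112}{-124} + \frac{87}{92}\right) \left(-306 - \frac{2}{7}\right)} = - \frac{37448}{\left(112 \left(- \frac{1}{124}\right) + 87 \cdot \frac{1}{92}\right) \left(- \frac{2144}{7}\right)} = - \frac{37448}{\left(- \frac{28}{31} + \frac{87}{92}\right) \left(- \frac{2144}{7}\right)} = - \frac{37448}{\frac{121}{2852} \left(- \frac{2144}{7}\right)} = - \frac{37448}{- \frac{64856}{4991}} = \left(-37448\right) \left(- \frac{4991}{64856}\right) = \frac{23362871}{8107}$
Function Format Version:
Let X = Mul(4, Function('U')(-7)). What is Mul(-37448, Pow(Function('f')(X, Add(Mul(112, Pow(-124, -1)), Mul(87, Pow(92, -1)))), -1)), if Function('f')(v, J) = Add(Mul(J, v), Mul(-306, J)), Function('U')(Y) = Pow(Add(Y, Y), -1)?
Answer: Rational(23362871, 8107) ≈ 2881.8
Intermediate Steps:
Function('U')(Y) = Mul(Rational(1, 2), Pow(Y, -1)) (Function('U')(Y) = Pow(Mul(2, Y), -1) = Mul(Rational(1, 2), Pow(Y, -1)))
X = Rational(-2, 7) (X = Mul(4, Mul(Rational(1, 2), Pow(-7, -1))) = Mul(4, Mul(Rational(1, 2), Rational(-1, 7))) = Mul(4, Rational(-1, 14)) = Rational(-2, 7) ≈ -0.28571)
Function('f')(v, J) = Add(Mul(-306, J), Mul(J, v))
Mul(-37448, Pow(Function('f')(X, Add(Mul(112, Pow(-124, -1)), Mul(87, Pow(92, -1)))), -1)) = Mul(-37448, Pow(Mul(Add(Mul(112, Pow(-124, -1)), Mul(87, Pow(92, -1))), Add(-306, Rational(-2, 7))), -1)) = Mul(-37448, Pow(Mul(Add(Mul(112, Rational(-1, 124)), Mul(87, Rational(1, 92))), Rational(-2144, 7)), -1)) = Mul(-37448, Pow(Mul(Add(Rational(-28, 31), Rational(87, 92)), Rational(-2144, 7)), -1)) = Mul(-37448, Pow(Mul(Rational(121, 2852), Rational(-2144, 7)), -1)) = Mul(-37448, Pow(Rational(-64856, 4991), -1)) = Mul(-37448, Rational(-4991, 64856)) = Rational(23362871, 8107)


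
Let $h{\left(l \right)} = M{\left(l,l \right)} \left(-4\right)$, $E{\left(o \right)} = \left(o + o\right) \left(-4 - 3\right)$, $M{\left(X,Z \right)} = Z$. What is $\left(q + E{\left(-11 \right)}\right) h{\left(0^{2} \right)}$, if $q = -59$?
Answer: $0$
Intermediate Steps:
$E{\left(o \right)} = - 14 o$ ($E{\left(o \right)} = 2 o \left(-7\right) = - 14 o$)
$h{\left(l \right)} = - 4 l$ ($h{\left(l \right)} = l \left(-4\right) = - 4 l$)
$\left(q + E{\left(-11 \right)}\right) h{\left(0^{2} \right)} = \left(-59 - -154\right) \left(- 4 \cdot 0^{2}\right) = \left(-59 + 154\right) \left(\left(-4\right) 0\right) = 95 \cdot 0 = 0$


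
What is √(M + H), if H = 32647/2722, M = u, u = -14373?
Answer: I*√106404773798/2722 ≈ 119.84*I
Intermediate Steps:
M = -14373
H = 32647/2722 (H = 32647*(1/2722) = 32647/2722 ≈ 11.994)
√(M + H) = √(-14373 + 32647/2722) = √(-39090659/2722) = I*√106404773798/2722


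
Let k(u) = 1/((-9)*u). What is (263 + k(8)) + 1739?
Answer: 144143/72 ≈ 2002.0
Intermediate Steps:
k(u) = -1/(9*u)
(263 + k(8)) + 1739 = (263 - 1/9/8) + 1739 = (263 - 1/9*1/8) + 1739 = (263 - 1/72) + 1739 = 18935/72 + 1739 = 144143/72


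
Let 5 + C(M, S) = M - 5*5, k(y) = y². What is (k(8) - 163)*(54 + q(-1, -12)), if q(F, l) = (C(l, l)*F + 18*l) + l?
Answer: 13068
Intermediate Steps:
C(M, S) = -30 + M (C(M, S) = -5 + (M - 5*5) = -5 + (M - 25) = -5 + (-25 + M) = -30 + M)
q(F, l) = 19*l + F*(-30 + l) (q(F, l) = ((-30 + l)*F + 18*l) + l = (F*(-30 + l) + 18*l) + l = (18*l + F*(-30 + l)) + l = 19*l + F*(-30 + l))
(k(8) - 163)*(54 + q(-1, -12)) = (8² - 163)*(54 + (19*(-12) - (-30 - 12))) = (64 - 163)*(54 + (-228 - 1*(-42))) = -99*(54 + (-228 + 42)) = -99*(54 - 186) = -99*(-132) = 13068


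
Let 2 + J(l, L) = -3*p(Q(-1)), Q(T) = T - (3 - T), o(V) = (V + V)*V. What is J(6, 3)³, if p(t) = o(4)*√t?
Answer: 276472 + 4422528*I*√5 ≈ 2.7647e+5 + 9.8891e+6*I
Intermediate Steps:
o(V) = 2*V² (o(V) = (2*V)*V = 2*V²)
Q(T) = -3 + 2*T (Q(T) = T + (-3 + T) = -3 + 2*T)
p(t) = 32*√t (p(t) = (2*4²)*√t = (2*16)*√t = 32*√t)
J(l, L) = -2 - 96*I*√5 (J(l, L) = -2 - 96*√(-3 + 2*(-1)) = -2 - 96*√(-3 - 2) = -2 - 96*√(-5) = -2 - 96*I*√5)
J(6, 3)³ = (-2 - 96*I*√5)³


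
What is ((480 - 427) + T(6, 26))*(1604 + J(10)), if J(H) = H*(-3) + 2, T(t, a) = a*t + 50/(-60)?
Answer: 984212/3 ≈ 3.2807e+5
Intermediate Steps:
T(t, a) = -⅚ + a*t (T(t, a) = a*t + 50*(-1/60) = a*t - ⅚ = -⅚ + a*t)
J(H) = 2 - 3*H (J(H) = -3*H + 2 = 2 - 3*H)
((480 - 427) + T(6, 26))*(1604 + J(10)) = ((480 - 427) + (-⅚ + 26*6))*(1604 + (2 - 3*10)) = (53 + (-⅚ + 156))*(1604 + (2 - 30)) = (53 + 931/6)*(1604 - 28) = (1249/6)*1576 = 984212/3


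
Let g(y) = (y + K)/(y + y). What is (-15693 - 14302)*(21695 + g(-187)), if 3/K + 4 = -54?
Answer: -14116210576055/21692 ≈ -6.5076e+8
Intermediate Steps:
K = -3/58 (K = 3/(-4 - 54) = 3/(-58) = 3*(-1/58) = -3/58 ≈ -0.051724)
g(y) = (-3/58 + y)/(2*y) (g(y) = (y - 3/58)/(y + y) = (-3/58 + y)/((2*y)) = (-3/58 + y)*(1/(2*y)) = (-3/58 + y)/(2*y))
(-15693 - 14302)*(21695 + g(-187)) = (-15693 - 14302)*(21695 + (1/116)*(-3 + 58*(-187))/(-187)) = -29995*(21695 + (1/116)*(-1/187)*(-3 - 10846)) = -29995*(21695 + (1/116)*(-1/187)*(-10849)) = -29995*(21695 + 10849/21692) = -29995*470618789/21692 = -14116210576055/21692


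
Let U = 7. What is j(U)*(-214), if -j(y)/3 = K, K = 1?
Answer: 642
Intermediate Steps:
j(y) = -3 (j(y) = -3*1 = -3)
j(U)*(-214) = -3*(-214) = 642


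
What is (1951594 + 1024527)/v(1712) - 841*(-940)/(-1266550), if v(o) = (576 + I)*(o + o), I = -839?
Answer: -448129680903/114054347360 ≈ -3.9291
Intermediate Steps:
v(o) = -526*o (v(o) = (576 - 839)*(o + o) = -526*o)
(1951594 + 1024527)/v(1712) - 841*(-940)/(-1266550) = (1951594 + 1024527)/((-526*1712)) - 841*(-940)/(-1266550) = 2976121/(-900512) + 790540*(-1/1266550) = 2976121*(-1/900512) - 79054/126655 = -2976121/900512 - 79054/126655 = -448129680903/114054347360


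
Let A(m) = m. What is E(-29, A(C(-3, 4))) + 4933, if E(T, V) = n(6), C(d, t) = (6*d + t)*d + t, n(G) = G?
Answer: 4939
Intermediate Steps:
C(d, t) = t + d*(t + 6*d) (C(d, t) = (t + 6*d)*d + t = d*(t + 6*d) + t = t + d*(t + 6*d))
E(T, V) = 6
E(-29, A(C(-3, 4))) + 4933 = 6 + 4933 = 4939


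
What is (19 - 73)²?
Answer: 2916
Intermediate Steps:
(19 - 73)² = (-54)² = 2916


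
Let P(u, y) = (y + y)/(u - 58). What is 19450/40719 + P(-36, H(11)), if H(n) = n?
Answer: 466241/1913793 ≈ 0.24362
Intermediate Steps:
P(u, y) = 2*y/(-58 + u) (P(u, y) = (2*y)/(-58 + u) = 2*y/(-58 + u))
19450/40719 + P(-36, H(11)) = 19450/40719 + 2*11/(-58 - 36) = 19450*(1/40719) + 2*11/(-94) = 19450/40719 + 2*11*(-1/94) = 19450/40719 - 11/47 = 466241/1913793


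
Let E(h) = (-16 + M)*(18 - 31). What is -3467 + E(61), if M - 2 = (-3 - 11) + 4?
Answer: -3155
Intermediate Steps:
M = -8 (M = 2 + ((-3 - 11) + 4) = 2 + (-14 + 4) = 2 - 10 = -8)
E(h) = 312 (E(h) = (-16 - 8)*(18 - 31) = -24*(-13) = 312)
-3467 + E(61) = -3467 + 312 = -3155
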